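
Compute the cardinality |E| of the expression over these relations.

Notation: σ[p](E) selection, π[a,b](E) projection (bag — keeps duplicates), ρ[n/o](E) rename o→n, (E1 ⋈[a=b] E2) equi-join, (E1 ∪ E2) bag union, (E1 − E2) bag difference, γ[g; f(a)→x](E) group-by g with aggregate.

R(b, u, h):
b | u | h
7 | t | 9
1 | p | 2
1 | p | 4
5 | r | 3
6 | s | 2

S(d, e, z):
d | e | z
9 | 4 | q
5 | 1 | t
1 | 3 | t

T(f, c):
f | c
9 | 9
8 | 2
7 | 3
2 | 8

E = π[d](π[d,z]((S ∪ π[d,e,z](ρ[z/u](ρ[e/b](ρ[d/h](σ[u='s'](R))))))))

Subexpression sizes:
  S → 3
  R → 5
  σ[u='s'](R) → 1
  ρ[d/h](σ[u='s'](R)) → 1
  ρ[e/b](ρ[d/h](σ[u='s'](R))) → 1
  ρ[z/u](ρ[e/b](ρ[d/h](σ[u='s'](R)))) → 1
  π[d,e,z](ρ[z/u](ρ[e/b](ρ[d/h](σ[u='s'](R))))) → 1
  (S ∪ π[d,e,z](ρ[z/u](ρ[e/b](ρ[d/h](σ[u='s'](R)))))) → 4
  π[d,z]((S ∪ π[d,e,z](ρ[z/u](ρ[e/b](ρ[d/h](σ[u='s'](R))))))) → 4
  π[d](π[d,z]((S ∪ π[d,e,z](ρ[z/u](ρ[e/b](ρ[d/h](σ[u='s'](R)))))))) → 4

|E| = 4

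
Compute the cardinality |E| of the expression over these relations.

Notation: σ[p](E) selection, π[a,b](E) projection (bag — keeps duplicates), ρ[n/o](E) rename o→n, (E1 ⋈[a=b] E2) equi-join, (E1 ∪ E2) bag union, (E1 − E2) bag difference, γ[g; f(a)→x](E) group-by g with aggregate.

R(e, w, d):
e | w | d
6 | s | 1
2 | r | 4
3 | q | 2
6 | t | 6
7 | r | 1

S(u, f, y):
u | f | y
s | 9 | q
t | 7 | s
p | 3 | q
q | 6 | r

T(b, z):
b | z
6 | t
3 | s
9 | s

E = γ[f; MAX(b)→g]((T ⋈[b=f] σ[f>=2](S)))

Per-node cardinality:
  T → 3
  S → 4
  σ[f>=2](S) → 4
  (T ⋈[b=f] σ[f>=2](S)) → 3
  γ[f; MAX(b)→g]((T ⋈[b=f] σ[f>=2](S))) → 3

|E| = 3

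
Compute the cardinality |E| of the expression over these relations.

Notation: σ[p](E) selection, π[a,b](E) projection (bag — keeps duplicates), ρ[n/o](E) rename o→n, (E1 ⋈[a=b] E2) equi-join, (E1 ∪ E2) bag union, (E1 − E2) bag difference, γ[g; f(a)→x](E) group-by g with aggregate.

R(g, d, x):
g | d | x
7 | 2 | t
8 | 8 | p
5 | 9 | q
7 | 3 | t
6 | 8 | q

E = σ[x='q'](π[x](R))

Stepwise |·|:
  R → 5
  π[x](R) → 5
  σ[x='q'](π[x](R)) → 2

|E| = 2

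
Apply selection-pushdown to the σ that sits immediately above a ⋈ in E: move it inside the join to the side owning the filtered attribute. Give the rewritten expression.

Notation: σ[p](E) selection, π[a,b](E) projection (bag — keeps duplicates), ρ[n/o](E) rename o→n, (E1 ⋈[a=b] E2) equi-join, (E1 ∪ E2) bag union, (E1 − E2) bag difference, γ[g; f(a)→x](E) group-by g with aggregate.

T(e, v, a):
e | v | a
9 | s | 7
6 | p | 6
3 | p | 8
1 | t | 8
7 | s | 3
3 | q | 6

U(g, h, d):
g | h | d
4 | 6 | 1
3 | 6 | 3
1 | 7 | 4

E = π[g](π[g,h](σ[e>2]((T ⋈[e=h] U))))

σ filters on e, owned by the left side.
E' = π[g](π[g,h]((σ[e>2](T) ⋈[e=h] U)))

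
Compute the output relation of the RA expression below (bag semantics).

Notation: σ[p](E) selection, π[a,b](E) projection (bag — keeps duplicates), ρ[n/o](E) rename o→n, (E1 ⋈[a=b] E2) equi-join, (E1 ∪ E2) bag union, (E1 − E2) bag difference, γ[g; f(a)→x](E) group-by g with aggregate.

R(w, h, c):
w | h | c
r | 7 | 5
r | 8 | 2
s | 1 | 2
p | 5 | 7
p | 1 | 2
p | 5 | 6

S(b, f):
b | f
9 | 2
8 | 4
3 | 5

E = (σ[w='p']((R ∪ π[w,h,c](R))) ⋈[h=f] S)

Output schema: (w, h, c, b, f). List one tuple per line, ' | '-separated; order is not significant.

Row counts bottom-up:
  R → 6
  R → 6
  π[w,h,c](R) → 6
  (R ∪ π[w,h,c](R)) → 12
  σ[w='p']((R ∪ π[w,h,c](R))) → 6
  S → 3
  (σ[w='p']((R ∪ π[w,h,c](R))) ⋈[h=f] S) → 4

== RESULT ==
w | h | c | b | f
p | 5 | 6 | 3 | 5
p | 5 | 6 | 3 | 5
p | 5 | 7 | 3 | 5
p | 5 | 7 | 3 | 5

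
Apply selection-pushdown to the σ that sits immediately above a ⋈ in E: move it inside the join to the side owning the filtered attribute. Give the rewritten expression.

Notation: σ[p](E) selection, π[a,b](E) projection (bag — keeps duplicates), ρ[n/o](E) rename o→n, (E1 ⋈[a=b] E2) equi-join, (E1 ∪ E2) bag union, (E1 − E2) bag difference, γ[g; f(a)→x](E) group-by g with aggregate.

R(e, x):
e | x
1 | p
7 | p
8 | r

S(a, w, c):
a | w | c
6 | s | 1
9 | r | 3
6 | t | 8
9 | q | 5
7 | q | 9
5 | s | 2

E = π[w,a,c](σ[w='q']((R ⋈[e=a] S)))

σ filters on w, owned by the right side.
E' = π[w,a,c]((R ⋈[e=a] σ[w='q'](S)))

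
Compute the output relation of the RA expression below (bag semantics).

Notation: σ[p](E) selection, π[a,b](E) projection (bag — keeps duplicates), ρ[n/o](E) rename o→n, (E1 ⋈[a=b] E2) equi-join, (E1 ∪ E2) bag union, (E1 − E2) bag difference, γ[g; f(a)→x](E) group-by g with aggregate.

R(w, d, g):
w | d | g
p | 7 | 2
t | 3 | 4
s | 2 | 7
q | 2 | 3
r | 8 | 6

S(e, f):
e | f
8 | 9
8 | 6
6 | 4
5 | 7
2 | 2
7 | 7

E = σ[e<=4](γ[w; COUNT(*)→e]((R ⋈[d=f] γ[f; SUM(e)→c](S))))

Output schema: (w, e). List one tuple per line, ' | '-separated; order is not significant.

Stepwise |·|:
  R → 5
  S → 6
  γ[f; SUM(e)→c](S) → 5
  (R ⋈[d=f] γ[f; SUM(e)→c](S)) → 3
  γ[w; COUNT(*)→e]((R ⋈[d=f] γ[f; SUM(e)→c](S))) → 3
  σ[e<=4](γ[w; COUNT(*)→e]((R ⋈[d=f] γ[f; SUM(e)→c](S)))) → 3

== RESULT ==
w | e
p | 1
q | 1
s | 1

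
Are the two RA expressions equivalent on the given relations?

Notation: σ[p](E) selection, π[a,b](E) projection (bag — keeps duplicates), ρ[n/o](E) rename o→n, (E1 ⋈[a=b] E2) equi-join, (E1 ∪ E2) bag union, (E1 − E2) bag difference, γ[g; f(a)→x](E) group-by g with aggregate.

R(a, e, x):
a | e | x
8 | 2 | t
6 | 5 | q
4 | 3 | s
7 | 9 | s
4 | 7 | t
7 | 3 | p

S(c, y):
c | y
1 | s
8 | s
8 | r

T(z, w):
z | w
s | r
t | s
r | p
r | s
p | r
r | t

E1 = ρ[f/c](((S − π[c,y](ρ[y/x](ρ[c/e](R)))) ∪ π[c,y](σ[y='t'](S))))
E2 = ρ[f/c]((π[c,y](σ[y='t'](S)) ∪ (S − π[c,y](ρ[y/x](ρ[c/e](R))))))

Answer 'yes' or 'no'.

E1 subexpression sizes:
  S → 3
  R → 6
  ρ[c/e](R) → 6
  ρ[y/x](ρ[c/e](R)) → 6
  π[c,y](ρ[y/x](ρ[c/e](R))) → 6
  (S − π[c,y](ρ[y/x](ρ[c/e](R)))) → 3
  S → 3
  σ[y='t'](S) → 0
  π[c,y](σ[y='t'](S)) → 0
  ((S − π[c,y](ρ[y/x](ρ[c/e](R)))) ∪ π[c,y](σ[y='t'](S))) → 3
  ρ[f/c](((S − π[c,y](ρ[y/x](ρ[c/e](R)))) ∪ π[c,y](σ[y='t'](S)))) → 3
E2 subexpression sizes:
  S → 3
  σ[y='t'](S) → 0
  π[c,y](σ[y='t'](S)) → 0
  S → 3
  R → 6
  ρ[c/e](R) → 6
  ρ[y/x](ρ[c/e](R)) → 6
  π[c,y](ρ[y/x](ρ[c/e](R))) → 6
  (S − π[c,y](ρ[y/x](ρ[c/e](R)))) → 3
  (π[c,y](σ[y='t'](S)) ∪ (S − π[c,y](ρ[y/x](ρ[c/e](R))))) → 3
  ρ[f/c]((π[c,y](σ[y='t'](S)) ∪ (S − π[c,y](ρ[y/x](ρ[c/e](R)))))) → 3

E1 and E2 produce the same multiset:
f | y
1 | s
8 | r
8 | s

yes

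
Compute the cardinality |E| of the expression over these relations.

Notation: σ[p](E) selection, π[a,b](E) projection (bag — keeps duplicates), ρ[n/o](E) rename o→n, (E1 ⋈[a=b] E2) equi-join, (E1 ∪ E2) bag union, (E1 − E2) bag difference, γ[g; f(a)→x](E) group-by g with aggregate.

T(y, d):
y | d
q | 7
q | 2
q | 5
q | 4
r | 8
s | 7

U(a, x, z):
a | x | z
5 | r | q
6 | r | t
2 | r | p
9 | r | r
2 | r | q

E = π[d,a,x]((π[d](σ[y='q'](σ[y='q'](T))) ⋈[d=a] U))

Stepwise |·|:
  T → 6
  σ[y='q'](T) → 4
  σ[y='q'](σ[y='q'](T)) → 4
  π[d](σ[y='q'](σ[y='q'](T))) → 4
  U → 5
  (π[d](σ[y='q'](σ[y='q'](T))) ⋈[d=a] U) → 3
  π[d,a,x]((π[d](σ[y='q'](σ[y='q'](T))) ⋈[d=a] U)) → 3

|E| = 3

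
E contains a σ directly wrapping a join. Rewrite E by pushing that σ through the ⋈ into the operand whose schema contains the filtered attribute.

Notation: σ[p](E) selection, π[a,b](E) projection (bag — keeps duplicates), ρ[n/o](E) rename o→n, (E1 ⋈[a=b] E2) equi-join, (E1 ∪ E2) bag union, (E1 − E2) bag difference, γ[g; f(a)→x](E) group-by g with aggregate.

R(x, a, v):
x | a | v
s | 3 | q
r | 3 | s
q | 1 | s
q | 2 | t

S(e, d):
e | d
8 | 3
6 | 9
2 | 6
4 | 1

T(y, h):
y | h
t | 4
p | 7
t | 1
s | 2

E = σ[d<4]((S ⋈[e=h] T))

σ filters on d, owned by the left side.
E' = (σ[d<4](S) ⋈[e=h] T)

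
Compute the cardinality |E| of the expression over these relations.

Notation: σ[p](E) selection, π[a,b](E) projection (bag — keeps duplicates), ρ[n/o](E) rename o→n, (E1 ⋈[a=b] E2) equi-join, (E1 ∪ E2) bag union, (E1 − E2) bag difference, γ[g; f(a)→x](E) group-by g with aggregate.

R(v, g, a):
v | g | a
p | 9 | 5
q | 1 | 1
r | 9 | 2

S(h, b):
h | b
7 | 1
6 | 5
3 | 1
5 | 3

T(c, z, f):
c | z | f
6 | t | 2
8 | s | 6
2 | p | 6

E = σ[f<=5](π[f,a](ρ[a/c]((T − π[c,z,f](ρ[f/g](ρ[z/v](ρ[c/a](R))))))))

Row counts bottom-up:
  T → 3
  R → 3
  ρ[c/a](R) → 3
  ρ[z/v](ρ[c/a](R)) → 3
  ρ[f/g](ρ[z/v](ρ[c/a](R))) → 3
  π[c,z,f](ρ[f/g](ρ[z/v](ρ[c/a](R)))) → 3
  (T − π[c,z,f](ρ[f/g](ρ[z/v](ρ[c/a](R))))) → 3
  ρ[a/c]((T − π[c,z,f](ρ[f/g](ρ[z/v](ρ[c/a](R)))))) → 3
  π[f,a](ρ[a/c]((T − π[c,z,f](ρ[f/g](ρ[z/v](ρ[c/a](R))))))) → 3
  σ[f<=5](π[f,a](ρ[a/c]((T − π[c,z,f](ρ[f/g](ρ[z/v](ρ[c/a](R)))))))) → 1

|E| = 1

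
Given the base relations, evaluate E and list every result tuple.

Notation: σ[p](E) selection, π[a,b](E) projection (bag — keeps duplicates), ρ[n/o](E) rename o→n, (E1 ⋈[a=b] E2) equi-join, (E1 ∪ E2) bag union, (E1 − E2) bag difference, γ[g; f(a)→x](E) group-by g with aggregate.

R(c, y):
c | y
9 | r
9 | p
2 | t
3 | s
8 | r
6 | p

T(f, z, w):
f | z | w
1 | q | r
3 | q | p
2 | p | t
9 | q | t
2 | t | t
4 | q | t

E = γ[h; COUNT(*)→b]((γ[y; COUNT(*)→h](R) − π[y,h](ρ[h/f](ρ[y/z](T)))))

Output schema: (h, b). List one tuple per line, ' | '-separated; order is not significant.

Stepwise |·|:
  R → 6
  γ[y; COUNT(*)→h](R) → 4
  T → 6
  ρ[y/z](T) → 6
  ρ[h/f](ρ[y/z](T)) → 6
  π[y,h](ρ[h/f](ρ[y/z](T))) → 6
  (γ[y; COUNT(*)→h](R) − π[y,h](ρ[h/f](ρ[y/z](T)))) → 3
  γ[h; COUNT(*)→b]((γ[y; COUNT(*)→h](R) − π[y,h](ρ[h/f](ρ[y/z](T))))) → 2

== RESULT ==
h | b
1 | 2
2 | 1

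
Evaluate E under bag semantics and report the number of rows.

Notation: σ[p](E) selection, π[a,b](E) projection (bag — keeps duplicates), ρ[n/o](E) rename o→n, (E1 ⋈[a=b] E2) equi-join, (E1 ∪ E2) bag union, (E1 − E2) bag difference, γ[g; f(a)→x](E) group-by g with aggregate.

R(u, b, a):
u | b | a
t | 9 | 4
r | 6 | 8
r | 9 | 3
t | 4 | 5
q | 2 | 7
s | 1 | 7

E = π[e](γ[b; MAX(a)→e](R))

Per-node cardinality:
  R → 6
  γ[b; MAX(a)→e](R) → 5
  π[e](γ[b; MAX(a)→e](R)) → 5

|E| = 5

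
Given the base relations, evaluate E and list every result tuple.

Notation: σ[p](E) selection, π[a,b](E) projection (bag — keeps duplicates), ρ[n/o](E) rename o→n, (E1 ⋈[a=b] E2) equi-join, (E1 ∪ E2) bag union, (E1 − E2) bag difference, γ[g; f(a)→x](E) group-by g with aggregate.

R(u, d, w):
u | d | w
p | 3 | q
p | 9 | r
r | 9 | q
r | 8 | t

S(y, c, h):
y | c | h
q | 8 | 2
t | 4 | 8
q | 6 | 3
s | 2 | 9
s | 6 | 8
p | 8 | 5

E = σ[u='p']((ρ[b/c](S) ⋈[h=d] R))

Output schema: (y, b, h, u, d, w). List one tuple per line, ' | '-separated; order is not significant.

Stepwise |·|:
  S → 6
  ρ[b/c](S) → 6
  R → 4
  (ρ[b/c](S) ⋈[h=d] R) → 5
  σ[u='p']((ρ[b/c](S) ⋈[h=d] R)) → 2

== RESULT ==
y | b | h | u | d | w
q | 6 | 3 | p | 3 | q
s | 2 | 9 | p | 9 | r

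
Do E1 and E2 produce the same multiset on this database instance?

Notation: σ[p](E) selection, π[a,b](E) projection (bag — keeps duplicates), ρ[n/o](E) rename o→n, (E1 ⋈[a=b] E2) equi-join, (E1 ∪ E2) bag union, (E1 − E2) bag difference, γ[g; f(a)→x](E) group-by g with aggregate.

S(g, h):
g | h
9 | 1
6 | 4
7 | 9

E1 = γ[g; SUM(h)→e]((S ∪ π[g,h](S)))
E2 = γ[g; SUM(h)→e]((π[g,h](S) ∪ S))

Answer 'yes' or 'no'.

E1 stepwise |·|:
  S → 3
  S → 3
  π[g,h](S) → 3
  (S ∪ π[g,h](S)) → 6
  γ[g; SUM(h)→e]((S ∪ π[g,h](S))) → 3
E2 stepwise |·|:
  S → 3
  π[g,h](S) → 3
  S → 3
  (π[g,h](S) ∪ S) → 6
  γ[g; SUM(h)→e]((π[g,h](S) ∪ S)) → 3

E1 and E2 produce the same multiset:
g | e
6 | 8
7 | 18
9 | 2

yes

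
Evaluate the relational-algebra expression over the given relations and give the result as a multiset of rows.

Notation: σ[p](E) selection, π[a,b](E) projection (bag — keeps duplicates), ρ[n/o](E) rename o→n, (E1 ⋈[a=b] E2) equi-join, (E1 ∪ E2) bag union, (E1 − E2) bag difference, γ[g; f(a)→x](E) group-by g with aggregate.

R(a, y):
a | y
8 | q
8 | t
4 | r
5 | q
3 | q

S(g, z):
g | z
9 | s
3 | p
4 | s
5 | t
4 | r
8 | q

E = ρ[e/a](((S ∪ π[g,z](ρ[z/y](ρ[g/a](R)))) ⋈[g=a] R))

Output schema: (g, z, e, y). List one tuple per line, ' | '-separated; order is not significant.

Row counts bottom-up:
  S → 6
  R → 5
  ρ[g/a](R) → 5
  ρ[z/y](ρ[g/a](R)) → 5
  π[g,z](ρ[z/y](ρ[g/a](R))) → 5
  (S ∪ π[g,z](ρ[z/y](ρ[g/a](R)))) → 11
  R → 5
  ((S ∪ π[g,z](ρ[z/y](ρ[g/a](R)))) ⋈[g=a] R) → 13
  ρ[e/a](((S ∪ π[g,z](ρ[z/y](ρ[g/a](R)))) ⋈[g=a] R)) → 13

== RESULT ==
g | z | e | y
3 | p | 3 | q
3 | q | 3 | q
4 | r | 4 | r
4 | r | 4 | r
4 | s | 4 | r
5 | q | 5 | q
5 | t | 5 | q
8 | q | 8 | q
8 | q | 8 | q
8 | q | 8 | t
8 | q | 8 | t
8 | t | 8 | q
8 | t | 8 | t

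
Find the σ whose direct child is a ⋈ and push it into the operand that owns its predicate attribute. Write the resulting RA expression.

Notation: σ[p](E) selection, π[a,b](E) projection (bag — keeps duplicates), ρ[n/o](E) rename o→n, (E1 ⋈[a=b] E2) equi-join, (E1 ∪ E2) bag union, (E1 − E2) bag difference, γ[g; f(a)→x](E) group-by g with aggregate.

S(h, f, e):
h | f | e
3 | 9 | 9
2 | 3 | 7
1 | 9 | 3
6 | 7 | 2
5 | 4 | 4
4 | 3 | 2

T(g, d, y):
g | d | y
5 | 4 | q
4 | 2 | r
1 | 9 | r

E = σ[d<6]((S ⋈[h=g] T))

σ filters on d, owned by the right side.
E' = (S ⋈[h=g] σ[d<6](T))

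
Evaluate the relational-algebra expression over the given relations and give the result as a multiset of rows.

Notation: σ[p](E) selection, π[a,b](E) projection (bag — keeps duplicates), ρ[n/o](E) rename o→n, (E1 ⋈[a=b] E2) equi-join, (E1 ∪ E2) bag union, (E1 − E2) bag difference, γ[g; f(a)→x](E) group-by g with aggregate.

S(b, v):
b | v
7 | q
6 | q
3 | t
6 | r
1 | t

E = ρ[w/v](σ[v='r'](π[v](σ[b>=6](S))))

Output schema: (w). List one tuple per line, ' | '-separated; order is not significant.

Row counts bottom-up:
  S → 5
  σ[b>=6](S) → 3
  π[v](σ[b>=6](S)) → 3
  σ[v='r'](π[v](σ[b>=6](S))) → 1
  ρ[w/v](σ[v='r'](π[v](σ[b>=6](S)))) → 1

== RESULT ==
w
r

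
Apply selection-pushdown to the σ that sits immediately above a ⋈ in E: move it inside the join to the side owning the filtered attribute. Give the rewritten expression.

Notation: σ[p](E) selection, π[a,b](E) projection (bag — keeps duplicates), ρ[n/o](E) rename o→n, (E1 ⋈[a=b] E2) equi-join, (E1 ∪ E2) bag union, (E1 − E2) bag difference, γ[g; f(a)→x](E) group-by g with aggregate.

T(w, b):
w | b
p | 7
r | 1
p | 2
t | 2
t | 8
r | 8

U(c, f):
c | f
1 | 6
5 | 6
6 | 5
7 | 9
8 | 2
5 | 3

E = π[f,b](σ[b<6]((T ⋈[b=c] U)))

σ filters on b, owned by the left side.
E' = π[f,b]((σ[b<6](T) ⋈[b=c] U))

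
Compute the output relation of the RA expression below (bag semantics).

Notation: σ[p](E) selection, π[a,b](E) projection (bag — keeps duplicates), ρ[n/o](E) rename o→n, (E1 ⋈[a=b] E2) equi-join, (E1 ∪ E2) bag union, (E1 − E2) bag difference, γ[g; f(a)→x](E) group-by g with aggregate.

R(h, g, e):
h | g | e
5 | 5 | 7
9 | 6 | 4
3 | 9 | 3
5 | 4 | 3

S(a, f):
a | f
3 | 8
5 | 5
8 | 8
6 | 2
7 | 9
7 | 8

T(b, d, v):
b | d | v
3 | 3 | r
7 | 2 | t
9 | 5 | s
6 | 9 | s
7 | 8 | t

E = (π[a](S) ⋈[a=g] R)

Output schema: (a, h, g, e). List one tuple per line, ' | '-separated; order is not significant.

Stepwise |·|:
  S → 6
  π[a](S) → 6
  R → 4
  (π[a](S) ⋈[a=g] R) → 2

== RESULT ==
a | h | g | e
5 | 5 | 5 | 7
6 | 9 | 6 | 4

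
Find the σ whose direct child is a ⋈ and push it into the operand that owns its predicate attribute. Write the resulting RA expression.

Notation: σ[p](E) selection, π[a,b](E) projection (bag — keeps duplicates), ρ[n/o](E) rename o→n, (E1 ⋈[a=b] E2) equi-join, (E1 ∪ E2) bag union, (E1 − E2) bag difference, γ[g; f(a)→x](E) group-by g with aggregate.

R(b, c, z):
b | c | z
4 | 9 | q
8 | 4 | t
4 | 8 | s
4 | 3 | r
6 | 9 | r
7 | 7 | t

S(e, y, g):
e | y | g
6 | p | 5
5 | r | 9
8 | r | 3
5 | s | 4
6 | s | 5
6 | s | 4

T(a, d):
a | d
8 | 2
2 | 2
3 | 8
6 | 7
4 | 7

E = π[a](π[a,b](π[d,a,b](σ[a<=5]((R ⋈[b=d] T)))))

σ filters on a, owned by the right side.
E' = π[a](π[a,b](π[d,a,b]((R ⋈[b=d] σ[a<=5](T)))))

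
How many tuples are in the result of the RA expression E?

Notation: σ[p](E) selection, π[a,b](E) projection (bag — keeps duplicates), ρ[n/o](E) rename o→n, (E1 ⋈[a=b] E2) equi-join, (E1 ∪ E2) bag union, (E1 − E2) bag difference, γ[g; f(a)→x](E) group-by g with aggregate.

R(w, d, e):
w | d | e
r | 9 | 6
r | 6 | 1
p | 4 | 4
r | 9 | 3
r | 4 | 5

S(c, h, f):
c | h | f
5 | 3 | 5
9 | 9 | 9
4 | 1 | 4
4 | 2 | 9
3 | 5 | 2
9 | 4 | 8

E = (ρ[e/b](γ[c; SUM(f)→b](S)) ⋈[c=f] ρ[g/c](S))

Per-node cardinality:
  S → 6
  γ[c; SUM(f)→b](S) → 4
  ρ[e/b](γ[c; SUM(f)→b](S)) → 4
  S → 6
  ρ[g/c](S) → 6
  (ρ[e/b](γ[c; SUM(f)→b](S)) ⋈[c=f] ρ[g/c](S)) → 4

|E| = 4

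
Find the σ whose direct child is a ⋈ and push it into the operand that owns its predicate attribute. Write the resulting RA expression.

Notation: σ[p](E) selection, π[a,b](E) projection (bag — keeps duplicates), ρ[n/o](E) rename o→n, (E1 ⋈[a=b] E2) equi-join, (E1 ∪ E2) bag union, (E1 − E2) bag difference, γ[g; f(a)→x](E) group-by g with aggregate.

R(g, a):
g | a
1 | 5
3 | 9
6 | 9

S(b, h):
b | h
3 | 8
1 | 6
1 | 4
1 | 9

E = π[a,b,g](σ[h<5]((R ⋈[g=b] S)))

σ filters on h, owned by the right side.
E' = π[a,b,g]((R ⋈[g=b] σ[h<5](S)))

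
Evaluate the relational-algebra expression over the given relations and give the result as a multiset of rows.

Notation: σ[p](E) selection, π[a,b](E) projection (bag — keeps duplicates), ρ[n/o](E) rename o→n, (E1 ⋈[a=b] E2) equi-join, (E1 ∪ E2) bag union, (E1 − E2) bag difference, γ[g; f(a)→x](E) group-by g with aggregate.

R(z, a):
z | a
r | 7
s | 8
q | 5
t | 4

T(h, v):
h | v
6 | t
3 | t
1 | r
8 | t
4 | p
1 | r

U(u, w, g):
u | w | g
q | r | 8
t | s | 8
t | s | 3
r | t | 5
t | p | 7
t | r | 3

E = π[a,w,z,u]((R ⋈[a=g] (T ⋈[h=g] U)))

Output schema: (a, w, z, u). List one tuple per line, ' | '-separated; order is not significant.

Per-node cardinality:
  R → 4
  T → 6
  U → 6
  (T ⋈[h=g] U) → 4
  (R ⋈[a=g] (T ⋈[h=g] U)) → 2
  π[a,w,z,u]((R ⋈[a=g] (T ⋈[h=g] U))) → 2

== RESULT ==
a | w | z | u
8 | r | s | q
8 | s | s | t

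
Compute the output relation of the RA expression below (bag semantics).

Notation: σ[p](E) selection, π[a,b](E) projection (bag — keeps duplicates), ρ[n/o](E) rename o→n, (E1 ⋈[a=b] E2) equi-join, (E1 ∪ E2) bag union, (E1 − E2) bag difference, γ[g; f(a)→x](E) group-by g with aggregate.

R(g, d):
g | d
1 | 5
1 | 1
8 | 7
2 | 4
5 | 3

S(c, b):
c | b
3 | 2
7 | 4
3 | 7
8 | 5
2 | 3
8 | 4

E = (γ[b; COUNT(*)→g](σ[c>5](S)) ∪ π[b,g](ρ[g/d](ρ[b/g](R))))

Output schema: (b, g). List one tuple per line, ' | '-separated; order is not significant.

Stepwise |·|:
  S → 6
  σ[c>5](S) → 3
  γ[b; COUNT(*)→g](σ[c>5](S)) → 2
  R → 5
  ρ[b/g](R) → 5
  ρ[g/d](ρ[b/g](R)) → 5
  π[b,g](ρ[g/d](ρ[b/g](R))) → 5
  (γ[b; COUNT(*)→g](σ[c>5](S)) ∪ π[b,g](ρ[g/d](ρ[b/g](R)))) → 7

== RESULT ==
b | g
1 | 1
1 | 5
2 | 4
4 | 2
5 | 1
5 | 3
8 | 7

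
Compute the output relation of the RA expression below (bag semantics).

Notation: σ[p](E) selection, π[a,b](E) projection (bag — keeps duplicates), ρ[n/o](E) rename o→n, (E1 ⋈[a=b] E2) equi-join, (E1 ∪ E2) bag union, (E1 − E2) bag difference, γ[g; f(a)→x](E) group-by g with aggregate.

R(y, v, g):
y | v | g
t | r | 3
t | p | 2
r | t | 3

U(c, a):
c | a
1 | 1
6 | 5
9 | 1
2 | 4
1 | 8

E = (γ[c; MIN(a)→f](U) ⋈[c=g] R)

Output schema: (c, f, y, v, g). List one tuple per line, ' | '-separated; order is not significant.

Subexpression sizes:
  U → 5
  γ[c; MIN(a)→f](U) → 4
  R → 3
  (γ[c; MIN(a)→f](U) ⋈[c=g] R) → 1

== RESULT ==
c | f | y | v | g
2 | 4 | t | p | 2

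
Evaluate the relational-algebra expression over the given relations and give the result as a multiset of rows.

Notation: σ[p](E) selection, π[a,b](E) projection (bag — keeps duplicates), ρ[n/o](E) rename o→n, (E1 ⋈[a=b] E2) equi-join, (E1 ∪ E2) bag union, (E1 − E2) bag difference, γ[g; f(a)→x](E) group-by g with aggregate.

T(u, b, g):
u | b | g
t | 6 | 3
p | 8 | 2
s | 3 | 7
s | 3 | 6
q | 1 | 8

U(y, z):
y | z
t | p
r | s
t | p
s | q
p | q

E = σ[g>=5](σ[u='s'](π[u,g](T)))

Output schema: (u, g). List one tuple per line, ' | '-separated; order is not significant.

Per-node cardinality:
  T → 5
  π[u,g](T) → 5
  σ[u='s'](π[u,g](T)) → 2
  σ[g>=5](σ[u='s'](π[u,g](T))) → 2

== RESULT ==
u | g
s | 6
s | 7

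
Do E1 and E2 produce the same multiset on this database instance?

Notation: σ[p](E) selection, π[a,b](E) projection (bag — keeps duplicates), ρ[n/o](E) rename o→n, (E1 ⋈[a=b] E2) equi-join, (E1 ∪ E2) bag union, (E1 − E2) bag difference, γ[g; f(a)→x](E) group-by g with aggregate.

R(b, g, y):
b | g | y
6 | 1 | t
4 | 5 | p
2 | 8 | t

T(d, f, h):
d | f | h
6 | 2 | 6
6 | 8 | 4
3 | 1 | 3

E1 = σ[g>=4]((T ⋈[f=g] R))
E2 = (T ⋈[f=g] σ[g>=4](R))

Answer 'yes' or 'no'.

E1 stepwise |·|:
  T → 3
  R → 3
  (T ⋈[f=g] R) → 2
  σ[g>=4]((T ⋈[f=g] R)) → 1
E2 stepwise |·|:
  T → 3
  R → 3
  σ[g>=4](R) → 2
  (T ⋈[f=g] σ[g>=4](R)) → 1

E1 and E2 produce the same multiset:
d | f | h | b | g | y
6 | 8 | 4 | 2 | 8 | t

yes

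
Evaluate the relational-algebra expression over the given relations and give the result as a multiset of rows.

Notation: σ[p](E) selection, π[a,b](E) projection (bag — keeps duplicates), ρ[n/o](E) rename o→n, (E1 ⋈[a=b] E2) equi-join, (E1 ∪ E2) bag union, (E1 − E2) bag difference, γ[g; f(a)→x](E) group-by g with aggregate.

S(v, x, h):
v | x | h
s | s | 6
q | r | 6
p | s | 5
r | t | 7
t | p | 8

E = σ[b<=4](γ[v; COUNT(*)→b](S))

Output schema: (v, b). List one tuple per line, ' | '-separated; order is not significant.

Subexpression sizes:
  S → 5
  γ[v; COUNT(*)→b](S) → 5
  σ[b<=4](γ[v; COUNT(*)→b](S)) → 5

== RESULT ==
v | b
p | 1
q | 1
r | 1
s | 1
t | 1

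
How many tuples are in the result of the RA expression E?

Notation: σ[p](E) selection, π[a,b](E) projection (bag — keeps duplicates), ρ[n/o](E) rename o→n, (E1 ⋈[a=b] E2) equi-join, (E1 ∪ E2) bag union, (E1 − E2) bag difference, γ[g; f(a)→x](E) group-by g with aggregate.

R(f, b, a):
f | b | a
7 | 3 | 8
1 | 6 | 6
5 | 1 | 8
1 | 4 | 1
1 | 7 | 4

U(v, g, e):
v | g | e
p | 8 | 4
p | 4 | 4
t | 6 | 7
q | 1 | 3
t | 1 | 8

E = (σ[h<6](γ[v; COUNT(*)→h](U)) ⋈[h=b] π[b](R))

Stepwise |·|:
  U → 5
  γ[v; COUNT(*)→h](U) → 3
  σ[h<6](γ[v; COUNT(*)→h](U)) → 3
  R → 5
  π[b](R) → 5
  (σ[h<6](γ[v; COUNT(*)→h](U)) ⋈[h=b] π[b](R)) → 1

|E| = 1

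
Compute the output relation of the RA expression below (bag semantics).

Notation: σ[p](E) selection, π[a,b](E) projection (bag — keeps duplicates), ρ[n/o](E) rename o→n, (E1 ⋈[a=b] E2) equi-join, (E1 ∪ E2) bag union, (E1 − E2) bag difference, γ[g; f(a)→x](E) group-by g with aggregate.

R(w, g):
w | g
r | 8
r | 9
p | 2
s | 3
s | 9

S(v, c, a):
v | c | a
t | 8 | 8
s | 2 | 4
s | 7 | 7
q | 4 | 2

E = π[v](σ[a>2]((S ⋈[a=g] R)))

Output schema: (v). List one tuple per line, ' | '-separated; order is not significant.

Row counts bottom-up:
  S → 4
  R → 5
  (S ⋈[a=g] R) → 2
  σ[a>2]((S ⋈[a=g] R)) → 1
  π[v](σ[a>2]((S ⋈[a=g] R))) → 1

== RESULT ==
v
t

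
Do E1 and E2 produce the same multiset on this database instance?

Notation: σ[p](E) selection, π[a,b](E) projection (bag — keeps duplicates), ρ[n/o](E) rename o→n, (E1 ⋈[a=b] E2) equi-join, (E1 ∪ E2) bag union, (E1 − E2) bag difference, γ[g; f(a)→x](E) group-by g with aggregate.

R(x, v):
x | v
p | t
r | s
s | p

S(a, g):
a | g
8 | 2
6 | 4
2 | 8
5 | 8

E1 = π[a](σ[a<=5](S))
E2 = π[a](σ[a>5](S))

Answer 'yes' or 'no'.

E1 per-node cardinality:
  S → 4
  σ[a<=5](S) → 2
  π[a](σ[a<=5](S)) → 2
E2 per-node cardinality:
  S → 4
  σ[a>5](S) → 2
  π[a](σ[a>5](S)) → 2

E1 result:
a
2
5
E2 result:
a
6
8
Witness: (6,) appears 0× in E1 but 1× in E2.

no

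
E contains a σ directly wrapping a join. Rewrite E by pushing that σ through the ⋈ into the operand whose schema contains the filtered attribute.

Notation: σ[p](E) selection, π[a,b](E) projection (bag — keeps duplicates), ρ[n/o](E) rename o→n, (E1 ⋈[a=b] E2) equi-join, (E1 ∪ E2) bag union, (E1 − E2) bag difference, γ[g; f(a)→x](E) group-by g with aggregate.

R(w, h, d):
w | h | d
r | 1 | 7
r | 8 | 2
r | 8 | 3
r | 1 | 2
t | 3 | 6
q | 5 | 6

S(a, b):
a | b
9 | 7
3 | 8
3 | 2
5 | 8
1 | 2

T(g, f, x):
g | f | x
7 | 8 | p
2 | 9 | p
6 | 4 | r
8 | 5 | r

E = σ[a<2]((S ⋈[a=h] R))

σ filters on a, owned by the left side.
E' = (σ[a<2](S) ⋈[a=h] R)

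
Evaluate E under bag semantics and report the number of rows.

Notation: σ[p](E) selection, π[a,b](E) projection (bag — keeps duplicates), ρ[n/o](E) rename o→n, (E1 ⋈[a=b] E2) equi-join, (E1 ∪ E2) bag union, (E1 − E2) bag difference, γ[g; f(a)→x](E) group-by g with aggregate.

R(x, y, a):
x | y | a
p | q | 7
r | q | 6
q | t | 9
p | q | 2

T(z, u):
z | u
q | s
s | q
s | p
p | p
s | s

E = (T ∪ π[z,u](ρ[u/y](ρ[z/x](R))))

Per-node cardinality:
  T → 5
  R → 4
  ρ[z/x](R) → 4
  ρ[u/y](ρ[z/x](R)) → 4
  π[z,u](ρ[u/y](ρ[z/x](R))) → 4
  (T ∪ π[z,u](ρ[u/y](ρ[z/x](R)))) → 9

|E| = 9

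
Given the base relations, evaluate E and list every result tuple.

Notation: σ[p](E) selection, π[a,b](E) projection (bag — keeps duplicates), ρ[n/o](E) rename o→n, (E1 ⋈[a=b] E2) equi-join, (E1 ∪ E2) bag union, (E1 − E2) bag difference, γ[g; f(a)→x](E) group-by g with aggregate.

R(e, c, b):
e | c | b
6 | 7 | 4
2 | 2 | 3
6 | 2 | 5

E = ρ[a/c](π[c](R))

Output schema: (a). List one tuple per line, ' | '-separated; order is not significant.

Stepwise |·|:
  R → 3
  π[c](R) → 3
  ρ[a/c](π[c](R)) → 3

== RESULT ==
a
2
2
7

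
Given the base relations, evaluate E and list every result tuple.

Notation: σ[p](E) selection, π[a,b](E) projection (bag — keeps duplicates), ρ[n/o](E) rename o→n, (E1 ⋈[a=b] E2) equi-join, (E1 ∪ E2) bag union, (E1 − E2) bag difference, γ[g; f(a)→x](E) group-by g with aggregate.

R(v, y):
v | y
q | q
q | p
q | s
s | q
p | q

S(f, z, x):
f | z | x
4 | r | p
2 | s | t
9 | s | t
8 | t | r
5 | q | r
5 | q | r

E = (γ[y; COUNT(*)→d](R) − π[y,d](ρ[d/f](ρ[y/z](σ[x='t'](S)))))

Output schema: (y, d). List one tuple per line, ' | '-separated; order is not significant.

Row counts bottom-up:
  R → 5
  γ[y; COUNT(*)→d](R) → 3
  S → 6
  σ[x='t'](S) → 2
  ρ[y/z](σ[x='t'](S)) → 2
  ρ[d/f](ρ[y/z](σ[x='t'](S))) → 2
  π[y,d](ρ[d/f](ρ[y/z](σ[x='t'](S)))) → 2
  (γ[y; COUNT(*)→d](R) − π[y,d](ρ[d/f](ρ[y/z](σ[x='t'](S))))) → 3

== RESULT ==
y | d
p | 1
q | 3
s | 1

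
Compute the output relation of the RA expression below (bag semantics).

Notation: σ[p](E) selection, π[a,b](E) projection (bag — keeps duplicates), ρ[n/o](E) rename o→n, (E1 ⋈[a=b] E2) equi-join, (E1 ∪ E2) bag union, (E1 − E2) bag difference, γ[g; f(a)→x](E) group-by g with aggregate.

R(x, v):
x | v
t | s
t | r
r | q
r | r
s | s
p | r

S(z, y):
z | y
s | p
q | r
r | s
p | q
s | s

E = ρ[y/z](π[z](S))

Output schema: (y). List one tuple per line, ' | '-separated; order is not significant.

Row counts bottom-up:
  S → 5
  π[z](S) → 5
  ρ[y/z](π[z](S)) → 5

== RESULT ==
y
p
q
r
s
s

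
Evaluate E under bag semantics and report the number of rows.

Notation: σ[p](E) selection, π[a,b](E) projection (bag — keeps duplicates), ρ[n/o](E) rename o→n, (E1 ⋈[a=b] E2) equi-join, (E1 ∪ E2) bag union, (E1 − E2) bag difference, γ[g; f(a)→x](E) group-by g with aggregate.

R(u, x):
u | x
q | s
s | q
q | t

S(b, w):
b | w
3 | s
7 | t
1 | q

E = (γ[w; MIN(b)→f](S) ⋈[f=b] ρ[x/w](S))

Stepwise |·|:
  S → 3
  γ[w; MIN(b)→f](S) → 3
  S → 3
  ρ[x/w](S) → 3
  (γ[w; MIN(b)→f](S) ⋈[f=b] ρ[x/w](S)) → 3

|E| = 3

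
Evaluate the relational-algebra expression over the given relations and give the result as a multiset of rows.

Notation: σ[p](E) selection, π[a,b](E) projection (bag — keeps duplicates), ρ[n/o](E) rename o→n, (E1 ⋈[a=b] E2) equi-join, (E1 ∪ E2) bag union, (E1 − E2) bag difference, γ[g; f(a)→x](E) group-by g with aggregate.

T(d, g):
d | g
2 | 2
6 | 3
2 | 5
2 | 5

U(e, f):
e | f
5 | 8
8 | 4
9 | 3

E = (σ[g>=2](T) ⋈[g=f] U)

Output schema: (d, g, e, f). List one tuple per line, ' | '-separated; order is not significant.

Subexpression sizes:
  T → 4
  σ[g>=2](T) → 4
  U → 3
  (σ[g>=2](T) ⋈[g=f] U) → 1

== RESULT ==
d | g | e | f
6 | 3 | 9 | 3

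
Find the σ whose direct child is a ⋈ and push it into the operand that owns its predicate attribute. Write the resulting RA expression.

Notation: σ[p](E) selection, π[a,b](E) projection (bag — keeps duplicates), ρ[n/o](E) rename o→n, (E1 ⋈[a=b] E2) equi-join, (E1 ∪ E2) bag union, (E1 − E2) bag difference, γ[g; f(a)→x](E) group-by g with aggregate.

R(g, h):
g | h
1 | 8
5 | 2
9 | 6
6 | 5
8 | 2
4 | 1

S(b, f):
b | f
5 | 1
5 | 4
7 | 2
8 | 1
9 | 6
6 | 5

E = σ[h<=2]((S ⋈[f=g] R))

σ filters on h, owned by the right side.
E' = (S ⋈[f=g] σ[h<=2](R))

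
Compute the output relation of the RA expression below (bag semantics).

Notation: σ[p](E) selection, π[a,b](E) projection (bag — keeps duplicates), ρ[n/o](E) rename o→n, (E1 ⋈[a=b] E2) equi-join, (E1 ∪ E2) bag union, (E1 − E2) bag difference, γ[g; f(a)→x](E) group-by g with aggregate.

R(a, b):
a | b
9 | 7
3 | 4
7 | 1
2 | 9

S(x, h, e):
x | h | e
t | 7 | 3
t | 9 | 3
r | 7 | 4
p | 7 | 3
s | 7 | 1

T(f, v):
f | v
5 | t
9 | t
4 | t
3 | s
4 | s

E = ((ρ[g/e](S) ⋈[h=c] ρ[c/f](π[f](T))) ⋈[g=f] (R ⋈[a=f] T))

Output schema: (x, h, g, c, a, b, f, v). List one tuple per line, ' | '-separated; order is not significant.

Subexpression sizes:
  S → 5
  ρ[g/e](S) → 5
  T → 5
  π[f](T) → 5
  ρ[c/f](π[f](T)) → 5
  (ρ[g/e](S) ⋈[h=c] ρ[c/f](π[f](T))) → 1
  R → 4
  T → 5
  (R ⋈[a=f] T) → 2
  ((ρ[g/e](S) ⋈[h=c] ρ[c/f](π[f](T))) ⋈[g=f] (R ⋈[a=f] T)) → 1

== RESULT ==
x | h | g | c | a | b | f | v
t | 9 | 3 | 9 | 3 | 4 | 3 | s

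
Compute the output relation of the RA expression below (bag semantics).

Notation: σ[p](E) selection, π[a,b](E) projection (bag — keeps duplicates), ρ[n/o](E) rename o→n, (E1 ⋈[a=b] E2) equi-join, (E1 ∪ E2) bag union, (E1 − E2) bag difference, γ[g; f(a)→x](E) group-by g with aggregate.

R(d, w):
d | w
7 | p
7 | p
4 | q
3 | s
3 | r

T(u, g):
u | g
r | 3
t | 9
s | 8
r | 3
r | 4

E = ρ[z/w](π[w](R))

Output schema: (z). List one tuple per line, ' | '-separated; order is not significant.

Subexpression sizes:
  R → 5
  π[w](R) → 5
  ρ[z/w](π[w](R)) → 5

== RESULT ==
z
p
p
q
r
s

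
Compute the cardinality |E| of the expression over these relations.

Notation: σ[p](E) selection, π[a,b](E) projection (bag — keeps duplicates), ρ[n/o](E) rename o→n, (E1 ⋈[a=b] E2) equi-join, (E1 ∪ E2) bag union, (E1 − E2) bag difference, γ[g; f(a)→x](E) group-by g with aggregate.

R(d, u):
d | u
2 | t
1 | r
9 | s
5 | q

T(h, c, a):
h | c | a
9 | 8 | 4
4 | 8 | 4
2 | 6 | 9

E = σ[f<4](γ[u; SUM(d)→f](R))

Stepwise |·|:
  R → 4
  γ[u; SUM(d)→f](R) → 4
  σ[f<4](γ[u; SUM(d)→f](R)) → 2

|E| = 2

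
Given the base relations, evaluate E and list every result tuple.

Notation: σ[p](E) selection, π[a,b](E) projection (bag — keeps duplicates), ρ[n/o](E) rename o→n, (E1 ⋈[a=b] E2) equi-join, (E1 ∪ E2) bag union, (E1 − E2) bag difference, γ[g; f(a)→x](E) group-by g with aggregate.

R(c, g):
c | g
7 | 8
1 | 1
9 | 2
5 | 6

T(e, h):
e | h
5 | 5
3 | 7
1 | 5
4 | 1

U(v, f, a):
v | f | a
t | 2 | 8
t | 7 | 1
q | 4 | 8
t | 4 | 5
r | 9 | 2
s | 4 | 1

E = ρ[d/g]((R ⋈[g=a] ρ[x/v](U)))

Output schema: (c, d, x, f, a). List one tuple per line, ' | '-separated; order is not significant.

Per-node cardinality:
  R → 4
  U → 6
  ρ[x/v](U) → 6
  (R ⋈[g=a] ρ[x/v](U)) → 5
  ρ[d/g]((R ⋈[g=a] ρ[x/v](U))) → 5

== RESULT ==
c | d | x | f | a
1 | 1 | s | 4 | 1
1 | 1 | t | 7 | 1
7 | 8 | q | 4 | 8
7 | 8 | t | 2 | 8
9 | 2 | r | 9 | 2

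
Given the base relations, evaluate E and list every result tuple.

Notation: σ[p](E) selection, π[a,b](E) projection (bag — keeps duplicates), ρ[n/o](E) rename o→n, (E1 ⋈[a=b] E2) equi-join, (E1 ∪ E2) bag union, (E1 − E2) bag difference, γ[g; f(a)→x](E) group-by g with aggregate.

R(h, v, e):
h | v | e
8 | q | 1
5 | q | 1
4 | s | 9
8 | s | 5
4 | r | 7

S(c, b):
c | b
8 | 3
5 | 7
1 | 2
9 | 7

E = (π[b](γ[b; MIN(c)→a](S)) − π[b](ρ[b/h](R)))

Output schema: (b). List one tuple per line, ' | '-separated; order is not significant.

Stepwise |·|:
  S → 4
  γ[b; MIN(c)→a](S) → 3
  π[b](γ[b; MIN(c)→a](S)) → 3
  R → 5
  ρ[b/h](R) → 5
  π[b](ρ[b/h](R)) → 5
  (π[b](γ[b; MIN(c)→a](S)) − π[b](ρ[b/h](R))) → 3

== RESULT ==
b
2
3
7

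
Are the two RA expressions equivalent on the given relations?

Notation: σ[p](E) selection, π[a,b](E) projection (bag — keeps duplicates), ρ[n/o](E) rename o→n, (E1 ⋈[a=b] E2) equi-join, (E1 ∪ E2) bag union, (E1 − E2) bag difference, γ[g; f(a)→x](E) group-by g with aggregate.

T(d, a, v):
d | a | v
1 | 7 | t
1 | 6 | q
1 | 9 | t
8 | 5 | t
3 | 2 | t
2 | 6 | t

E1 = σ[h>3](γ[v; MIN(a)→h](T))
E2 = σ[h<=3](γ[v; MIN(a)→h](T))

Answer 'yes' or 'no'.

E1 subexpression sizes:
  T → 6
  γ[v; MIN(a)→h](T) → 2
  σ[h>3](γ[v; MIN(a)→h](T)) → 1
E2 subexpression sizes:
  T → 6
  γ[v; MIN(a)→h](T) → 2
  σ[h<=3](γ[v; MIN(a)→h](T)) → 1

E1 result:
v | h
q | 6
E2 result:
v | h
t | 2
Witness: ('q', 6) appears 1× in E1 but 0× in E2.

no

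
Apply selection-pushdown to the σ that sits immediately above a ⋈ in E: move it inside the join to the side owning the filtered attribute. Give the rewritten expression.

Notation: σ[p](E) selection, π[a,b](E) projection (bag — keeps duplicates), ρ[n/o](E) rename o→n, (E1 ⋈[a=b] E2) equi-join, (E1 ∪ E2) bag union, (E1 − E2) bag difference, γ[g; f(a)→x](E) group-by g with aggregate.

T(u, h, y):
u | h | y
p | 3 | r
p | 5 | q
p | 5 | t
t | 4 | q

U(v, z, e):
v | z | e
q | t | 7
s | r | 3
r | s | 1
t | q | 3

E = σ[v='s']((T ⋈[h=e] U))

σ filters on v, owned by the right side.
E' = (T ⋈[h=e] σ[v='s'](U))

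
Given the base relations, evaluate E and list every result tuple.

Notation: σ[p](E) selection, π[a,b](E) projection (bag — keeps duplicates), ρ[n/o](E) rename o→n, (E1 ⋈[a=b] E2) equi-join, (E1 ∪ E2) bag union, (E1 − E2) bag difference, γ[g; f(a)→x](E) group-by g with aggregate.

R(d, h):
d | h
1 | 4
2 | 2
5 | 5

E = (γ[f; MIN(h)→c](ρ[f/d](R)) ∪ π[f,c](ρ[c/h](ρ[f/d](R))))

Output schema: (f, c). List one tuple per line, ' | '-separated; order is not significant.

Per-node cardinality:
  R → 3
  ρ[f/d](R) → 3
  γ[f; MIN(h)→c](ρ[f/d](R)) → 3
  R → 3
  ρ[f/d](R) → 3
  ρ[c/h](ρ[f/d](R)) → 3
  π[f,c](ρ[c/h](ρ[f/d](R))) → 3
  (γ[f; MIN(h)→c](ρ[f/d](R)) ∪ π[f,c](ρ[c/h](ρ[f/d](R)))) → 6

== RESULT ==
f | c
1 | 4
1 | 4
2 | 2
2 | 2
5 | 5
5 | 5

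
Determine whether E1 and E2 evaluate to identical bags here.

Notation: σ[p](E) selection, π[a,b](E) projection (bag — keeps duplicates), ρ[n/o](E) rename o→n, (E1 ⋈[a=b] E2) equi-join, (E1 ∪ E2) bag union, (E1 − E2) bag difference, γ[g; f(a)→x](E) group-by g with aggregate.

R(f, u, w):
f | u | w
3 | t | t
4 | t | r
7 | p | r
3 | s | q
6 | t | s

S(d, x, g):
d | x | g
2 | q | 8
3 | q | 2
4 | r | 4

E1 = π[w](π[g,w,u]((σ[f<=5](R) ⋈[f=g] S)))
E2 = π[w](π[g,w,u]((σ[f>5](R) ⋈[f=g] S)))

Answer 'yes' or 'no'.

E1 per-node cardinality:
  R → 5
  σ[f<=5](R) → 3
  S → 3
  (σ[f<=5](R) ⋈[f=g] S) → 1
  π[g,w,u]((σ[f<=5](R) ⋈[f=g] S)) → 1
  π[w](π[g,w,u]((σ[f<=5](R) ⋈[f=g] S))) → 1
E2 per-node cardinality:
  R → 5
  σ[f>5](R) → 2
  S → 3
  (σ[f>5](R) ⋈[f=g] S) → 0
  π[g,w,u]((σ[f>5](R) ⋈[f=g] S)) → 0
  π[w](π[g,w,u]((σ[f>5](R) ⋈[f=g] S))) → 0

E1 result:
w
r
E2 result:
w
(0 rows)
Witness: ('r',) appears 1× in E1 but 0× in E2.

no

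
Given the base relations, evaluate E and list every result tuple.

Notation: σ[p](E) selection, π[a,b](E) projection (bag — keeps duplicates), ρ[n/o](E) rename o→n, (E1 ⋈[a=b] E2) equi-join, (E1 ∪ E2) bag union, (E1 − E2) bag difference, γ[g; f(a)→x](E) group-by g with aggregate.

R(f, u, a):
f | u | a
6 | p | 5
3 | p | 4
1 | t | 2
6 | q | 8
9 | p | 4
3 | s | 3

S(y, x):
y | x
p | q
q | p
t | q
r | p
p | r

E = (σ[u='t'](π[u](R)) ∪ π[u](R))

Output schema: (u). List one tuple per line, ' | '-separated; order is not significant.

Per-node cardinality:
  R → 6
  π[u](R) → 6
  σ[u='t'](π[u](R)) → 1
  R → 6
  π[u](R) → 6
  (σ[u='t'](π[u](R)) ∪ π[u](R)) → 7

== RESULT ==
u
p
p
p
q
s
t
t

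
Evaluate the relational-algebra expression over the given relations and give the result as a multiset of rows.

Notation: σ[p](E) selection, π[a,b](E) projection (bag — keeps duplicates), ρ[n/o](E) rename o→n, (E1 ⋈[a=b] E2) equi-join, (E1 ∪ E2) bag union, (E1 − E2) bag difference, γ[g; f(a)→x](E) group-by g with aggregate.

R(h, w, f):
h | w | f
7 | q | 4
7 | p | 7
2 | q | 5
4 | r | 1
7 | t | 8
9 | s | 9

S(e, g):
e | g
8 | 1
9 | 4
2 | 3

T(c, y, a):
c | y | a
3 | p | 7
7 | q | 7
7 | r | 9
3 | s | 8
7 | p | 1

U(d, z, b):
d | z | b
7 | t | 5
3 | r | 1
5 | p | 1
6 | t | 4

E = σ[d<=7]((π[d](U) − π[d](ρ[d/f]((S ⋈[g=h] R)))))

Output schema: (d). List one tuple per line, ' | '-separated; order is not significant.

Stepwise |·|:
  U → 4
  π[d](U) → 4
  S → 3
  R → 6
  (S ⋈[g=h] R) → 1
  ρ[d/f]((S ⋈[g=h] R)) → 1
  π[d](ρ[d/f]((S ⋈[g=h] R))) → 1
  (π[d](U) − π[d](ρ[d/f]((S ⋈[g=h] R)))) → 4
  σ[d<=7]((π[d](U) − π[d](ρ[d/f]((S ⋈[g=h] R))))) → 4

== RESULT ==
d
3
5
6
7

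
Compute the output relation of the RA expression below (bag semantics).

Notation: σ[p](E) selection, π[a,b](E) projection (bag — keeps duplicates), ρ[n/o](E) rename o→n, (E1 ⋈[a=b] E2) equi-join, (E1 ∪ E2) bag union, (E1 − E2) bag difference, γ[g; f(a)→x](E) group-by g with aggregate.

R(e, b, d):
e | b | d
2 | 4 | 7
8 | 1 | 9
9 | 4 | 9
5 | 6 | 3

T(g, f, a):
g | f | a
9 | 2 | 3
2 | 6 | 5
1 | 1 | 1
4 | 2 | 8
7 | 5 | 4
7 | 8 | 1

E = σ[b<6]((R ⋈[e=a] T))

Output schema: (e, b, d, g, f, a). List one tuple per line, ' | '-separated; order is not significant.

Stepwise |·|:
  R → 4
  T → 6
  (R ⋈[e=a] T) → 2
  σ[b<6]((R ⋈[e=a] T)) → 1

== RESULT ==
e | b | d | g | f | a
8 | 1 | 9 | 4 | 2 | 8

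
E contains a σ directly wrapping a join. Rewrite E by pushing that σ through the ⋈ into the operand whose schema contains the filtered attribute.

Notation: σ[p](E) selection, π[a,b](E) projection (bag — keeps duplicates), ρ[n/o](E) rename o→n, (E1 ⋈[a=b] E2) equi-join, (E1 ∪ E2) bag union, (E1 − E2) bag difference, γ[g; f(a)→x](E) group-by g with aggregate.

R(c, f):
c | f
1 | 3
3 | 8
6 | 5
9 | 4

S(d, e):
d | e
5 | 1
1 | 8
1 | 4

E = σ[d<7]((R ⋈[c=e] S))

σ filters on d, owned by the right side.
E' = (R ⋈[c=e] σ[d<7](S))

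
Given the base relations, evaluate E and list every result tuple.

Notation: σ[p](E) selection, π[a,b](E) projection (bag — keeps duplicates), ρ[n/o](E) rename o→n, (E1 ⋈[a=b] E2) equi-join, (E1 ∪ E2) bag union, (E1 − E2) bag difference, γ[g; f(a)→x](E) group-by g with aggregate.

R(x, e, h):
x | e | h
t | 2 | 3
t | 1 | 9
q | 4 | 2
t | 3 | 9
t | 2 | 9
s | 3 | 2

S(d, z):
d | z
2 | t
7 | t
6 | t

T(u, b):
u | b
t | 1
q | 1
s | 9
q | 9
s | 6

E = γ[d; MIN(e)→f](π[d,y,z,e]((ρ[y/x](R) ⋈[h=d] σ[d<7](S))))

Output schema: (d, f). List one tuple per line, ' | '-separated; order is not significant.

Stepwise |·|:
  R → 6
  ρ[y/x](R) → 6
  S → 3
  σ[d<7](S) → 2
  (ρ[y/x](R) ⋈[h=d] σ[d<7](S)) → 2
  π[d,y,z,e]((ρ[y/x](R) ⋈[h=d] σ[d<7](S))) → 2
  γ[d; MIN(e)→f](π[d,y,z,e]((ρ[y/x](R) ⋈[h=d] σ[d<7](S)))) → 1

== RESULT ==
d | f
2 | 3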